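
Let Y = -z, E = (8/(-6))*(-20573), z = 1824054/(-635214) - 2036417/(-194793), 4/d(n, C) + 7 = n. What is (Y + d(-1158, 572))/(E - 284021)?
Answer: 182258906425408/6164649275863245385 ≈ 2.9565e-5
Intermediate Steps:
d(n, C) = 4/(-7 + n)
z = 156374606236/20622540117 (z = 1824054*(-1/635214) - 2036417*(-1/194793) = -304009/105869 + 2036417/194793 = 156374606236/20622540117 ≈ 7.5827)
E = 82292/3 (E = (8*(-1/6))*(-20573) = -4/3*(-20573) = 82292/3 ≈ 27431.)
Y = -156374606236/20622540117 (Y = -1*156374606236/20622540117 = -156374606236/20622540117 ≈ -7.5827)
(Y + d(-1158, 572))/(E - 284021) = (-156374606236/20622540117 + 4/(-7 - 1158))/(82292/3 - 284021) = (-156374606236/20622540117 + 4/(-1165))/(-769771/3) = (-156374606236/20622540117 + 4*(-1/1165))*(-3/769771) = (-156374606236/20622540117 - 4/1165)*(-3/769771) = -182258906425408/24025259236305*(-3/769771) = 182258906425408/6164649275863245385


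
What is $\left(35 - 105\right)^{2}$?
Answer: $4900$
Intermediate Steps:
$\left(35 - 105\right)^{2} = \left(-70\right)^{2} = 4900$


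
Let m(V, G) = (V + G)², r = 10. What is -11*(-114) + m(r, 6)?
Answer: 1510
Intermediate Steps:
m(V, G) = (G + V)²
-11*(-114) + m(r, 6) = -11*(-114) + (6 + 10)² = 1254 + 16² = 1254 + 256 = 1510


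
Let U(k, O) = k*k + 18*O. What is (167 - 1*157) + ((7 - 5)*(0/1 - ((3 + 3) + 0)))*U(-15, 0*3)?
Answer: -2690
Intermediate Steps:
U(k, O) = k**2 + 18*O
(167 - 1*157) + ((7 - 5)*(0/1 - ((3 + 3) + 0)))*U(-15, 0*3) = (167 - 1*157) + ((7 - 5)*(0/1 - ((3 + 3) + 0)))*((-15)**2 + 18*(0*3)) = (167 - 157) + (2*(0*1 - (6 + 0)))*(225 + 18*0) = 10 + (2*(0 - 1*6))*(225 + 0) = 10 + (2*(0 - 6))*225 = 10 + (2*(-6))*225 = 10 - 12*225 = 10 - 2700 = -2690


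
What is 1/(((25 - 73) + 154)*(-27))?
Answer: -1/2862 ≈ -0.00034941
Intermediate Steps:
1/(((25 - 73) + 154)*(-27)) = 1/((-48 + 154)*(-27)) = 1/(106*(-27)) = 1/(-2862) = -1/2862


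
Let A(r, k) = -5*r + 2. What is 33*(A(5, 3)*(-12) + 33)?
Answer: 10197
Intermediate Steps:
A(r, k) = 2 - 5*r
33*(A(5, 3)*(-12) + 33) = 33*((2 - 5*5)*(-12) + 33) = 33*((2 - 25)*(-12) + 33) = 33*(-23*(-12) + 33) = 33*(276 + 33) = 33*309 = 10197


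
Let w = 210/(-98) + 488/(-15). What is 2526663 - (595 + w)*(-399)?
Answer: 13751161/5 ≈ 2.7502e+6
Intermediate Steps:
w = -3641/105 (w = 210*(-1/98) + 488*(-1/15) = -15/7 - 488/15 = -3641/105 ≈ -34.676)
2526663 - (595 + w)*(-399) = 2526663 - (595 - 3641/105)*(-399) = 2526663 - 58834*(-399)/105 = 2526663 - 1*(-1117846/5) = 2526663 + 1117846/5 = 13751161/5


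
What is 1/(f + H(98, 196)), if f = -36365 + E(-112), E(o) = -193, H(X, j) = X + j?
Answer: -1/36264 ≈ -2.7576e-5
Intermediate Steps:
f = -36558 (f = -36365 - 193 = -36558)
1/(f + H(98, 196)) = 1/(-36558 + (98 + 196)) = 1/(-36558 + 294) = 1/(-36264) = -1/36264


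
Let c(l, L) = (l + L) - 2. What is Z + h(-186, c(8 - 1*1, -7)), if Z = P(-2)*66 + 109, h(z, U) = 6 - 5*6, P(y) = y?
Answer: -47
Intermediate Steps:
c(l, L) = -2 + L + l (c(l, L) = (L + l) - 2 = -2 + L + l)
h(z, U) = -24 (h(z, U) = 6 - 30 = -24)
Z = -23 (Z = -2*66 + 109 = -132 + 109 = -23)
Z + h(-186, c(8 - 1*1, -7)) = -23 - 24 = -47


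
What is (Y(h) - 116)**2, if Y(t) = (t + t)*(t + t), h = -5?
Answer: 256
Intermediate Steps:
Y(t) = 4*t**2 (Y(t) = (2*t)*(2*t) = 4*t**2)
(Y(h) - 116)**2 = (4*(-5)**2 - 116)**2 = (4*25 - 116)**2 = (100 - 116)**2 = (-16)**2 = 256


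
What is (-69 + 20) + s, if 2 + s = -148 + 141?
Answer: -58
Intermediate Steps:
s = -9 (s = -2 + (-148 + 141) = -2 - 7 = -9)
(-69 + 20) + s = (-69 + 20) - 9 = -49 - 9 = -58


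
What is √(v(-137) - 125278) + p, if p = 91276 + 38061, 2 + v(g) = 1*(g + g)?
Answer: 129337 + I*√125554 ≈ 1.2934e+5 + 354.34*I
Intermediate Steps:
v(g) = -2 + 2*g (v(g) = -2 + 1*(g + g) = -2 + 1*(2*g) = -2 + 2*g)
p = 129337
√(v(-137) - 125278) + p = √((-2 + 2*(-137)) - 125278) + 129337 = √((-2 - 274) - 125278) + 129337 = √(-276 - 125278) + 129337 = √(-125554) + 129337 = I*√125554 + 129337 = 129337 + I*√125554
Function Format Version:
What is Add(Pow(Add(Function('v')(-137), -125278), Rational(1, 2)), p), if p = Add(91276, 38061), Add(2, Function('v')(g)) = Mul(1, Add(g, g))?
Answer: Add(129337, Mul(I, Pow(125554, Rational(1, 2)))) ≈ Add(1.2934e+5, Mul(354.34, I))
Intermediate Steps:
Function('v')(g) = Add(-2, Mul(2, g)) (Function('v')(g) = Add(-2, Mul(1, Add(g, g))) = Add(-2, Mul(1, Mul(2, g))) = Add(-2, Mul(2, g)))
p = 129337
Add(Pow(Add(Function('v')(-137), -125278), Rational(1, 2)), p) = Add(Pow(Add(Add(-2, Mul(2, -137)), -125278), Rational(1, 2)), 129337) = Add(Pow(Add(Add(-2, -274), -125278), Rational(1, 2)), 129337) = Add(Pow(Add(-276, -125278), Rational(1, 2)), 129337) = Add(Pow(-125554, Rational(1, 2)), 129337) = Add(Mul(I, Pow(125554, Rational(1, 2))), 129337) = Add(129337, Mul(I, Pow(125554, Rational(1, 2))))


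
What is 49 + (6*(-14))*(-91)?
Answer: 7693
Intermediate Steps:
49 + (6*(-14))*(-91) = 49 - 84*(-91) = 49 + 7644 = 7693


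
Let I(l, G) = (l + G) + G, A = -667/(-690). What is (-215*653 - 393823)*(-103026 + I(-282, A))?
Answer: 827819404838/15 ≈ 5.5188e+10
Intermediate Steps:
A = 29/30 (A = -667*(-1/690) = 29/30 ≈ 0.96667)
I(l, G) = l + 2*G (I(l, G) = (G + l) + G = l + 2*G)
(-215*653 - 393823)*(-103026 + I(-282, A)) = (-215*653 - 393823)*(-103026 + (-282 + 2*(29/30))) = (-140395 - 393823)*(-103026 + (-282 + 29/15)) = -534218*(-103026 - 4201/15) = -534218*(-1549591/15) = 827819404838/15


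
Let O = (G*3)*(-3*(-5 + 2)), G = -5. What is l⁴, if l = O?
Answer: 332150625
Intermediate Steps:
O = -135 (O = (-5*3)*(-3*(-5 + 2)) = -(-45)*(-3) = -15*9 = -135)
l = -135
l⁴ = (-135)⁴ = 332150625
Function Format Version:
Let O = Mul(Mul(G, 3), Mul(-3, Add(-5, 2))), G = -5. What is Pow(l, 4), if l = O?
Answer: 332150625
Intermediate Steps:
O = -135 (O = Mul(Mul(-5, 3), Mul(-3, Add(-5, 2))) = Mul(-15, Mul(-3, -3)) = Mul(-15, 9) = -135)
l = -135
Pow(l, 4) = Pow(-135, 4) = 332150625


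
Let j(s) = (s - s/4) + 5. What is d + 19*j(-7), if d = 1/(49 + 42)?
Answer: -1725/364 ≈ -4.7390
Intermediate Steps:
j(s) = 5 + 3*s/4 (j(s) = (s - s/4) + 5 = 3*s/4 + 5 = 5 + 3*s/4)
d = 1/91 ≈ 0.010989
d + 19*j(-7) = 1/91 + 19*(5 + (¾)*(-7)) = 1/91 + 19*(5 - 21/4) = 1/91 + 19*(-¼) = 1/91 - 19/4 = -1725/364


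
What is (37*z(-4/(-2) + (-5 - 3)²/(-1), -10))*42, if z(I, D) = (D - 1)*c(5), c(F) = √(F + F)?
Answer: -17094*√10 ≈ -54056.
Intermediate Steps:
c(F) = √2*√F (c(F) = √(2*F) = √2*√F)
z(I, D) = √10*(-1 + D) (z(I, D) = (D - 1)*(√2*√5) = (-1 + D)*√10 = √10*(-1 + D))
(37*z(-4/(-2) + (-5 - 3)²/(-1), -10))*42 = (37*(√10*(-1 - 10)))*42 = (37*(√10*(-11)))*42 = (37*(-11*√10))*42 = -407*√10*42 = -17094*√10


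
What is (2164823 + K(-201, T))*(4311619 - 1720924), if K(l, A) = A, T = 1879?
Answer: 5613264037890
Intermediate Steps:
(2164823 + K(-201, T))*(4311619 - 1720924) = (2164823 + 1879)*(4311619 - 1720924) = 2166702*2590695 = 5613264037890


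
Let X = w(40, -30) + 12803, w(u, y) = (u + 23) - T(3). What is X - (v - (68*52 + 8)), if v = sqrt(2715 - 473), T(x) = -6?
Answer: 16416 - sqrt(2242) ≈ 16369.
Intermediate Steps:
v = sqrt(2242) ≈ 47.350
w(u, y) = 29 + u (w(u, y) = (u + 23) - 1*(-6) = (23 + u) + 6 = 29 + u)
X = 12872 (X = (29 + 40) + 12803 = 69 + 12803 = 12872)
X - (v - (68*52 + 8)) = 12872 - (sqrt(2242) - (68*52 + 8)) = 12872 - (sqrt(2242) - (3536 + 8)) = 12872 - (sqrt(2242) - 1*3544) = 12872 - (sqrt(2242) - 3544) = 12872 - (-3544 + sqrt(2242)) = 12872 + (3544 - sqrt(2242)) = 16416 - sqrt(2242)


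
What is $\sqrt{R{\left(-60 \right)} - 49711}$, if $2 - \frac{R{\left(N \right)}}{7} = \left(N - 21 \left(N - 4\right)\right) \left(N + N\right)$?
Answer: $11 \sqrt{8503} \approx 1014.3$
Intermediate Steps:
$R{\left(N \right)} = 14 - 14 N \left(84 - 20 N\right)$ ($R{\left(N \right)} = 14 - 7 \left(N - 21 \left(N - 4\right)\right) \left(N + N\right) = 14 - 7 \left(N - 21 \left(-4 + N\right)\right) 2 N = 14 - 7 \left(N - \left(-84 + 21 N\right)\right) 2 N = 14 - 7 \left(84 - 20 N\right) 2 N = 14 - 7 \cdot 2 N \left(84 - 20 N\right) = 14 - 14 N \left(84 - 20 N\right)$)
$\sqrt{R{\left(-60 \right)} - 49711} = \sqrt{\left(14 - -70560 + 280 \left(-60\right)^{2}\right) - 49711} = \sqrt{\left(14 + 70560 + 280 \cdot 3600\right) - 49711} = \sqrt{\left(14 + 70560 + 1008000\right) - 49711} = \sqrt{1078574 - 49711} = \sqrt{1028863} = 11 \sqrt{8503}$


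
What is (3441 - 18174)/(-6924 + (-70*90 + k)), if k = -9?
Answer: 4911/4411 ≈ 1.1134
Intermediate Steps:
(3441 - 18174)/(-6924 + (-70*90 + k)) = (3441 - 18174)/(-6924 + (-70*90 - 9)) = -14733/(-6924 + (-6300 - 9)) = -14733/(-6924 - 6309) = -14733/(-13233) = -14733*(-1/13233) = 4911/4411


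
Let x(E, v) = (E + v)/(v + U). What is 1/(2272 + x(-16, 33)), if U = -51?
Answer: 18/40879 ≈ 0.00044032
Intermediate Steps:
x(E, v) = (E + v)/(-51 + v) (x(E, v) = (E + v)/(v - 51) = (E + v)/(-51 + v))
1/(2272 + x(-16, 33)) = 1/(2272 + (-16 + 33)/(-51 + 33)) = 1/(2272 + 17/(-18)) = 1/(2272 - 1/18*17) = 1/(2272 - 17/18) = 1/(40879/18) = 18/40879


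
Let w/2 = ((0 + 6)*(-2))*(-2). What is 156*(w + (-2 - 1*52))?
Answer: -936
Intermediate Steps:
w = 48 (w = 2*(((0 + 6)*(-2))*(-2)) = 2*((6*(-2))*(-2)) = 2*(-12*(-2)) = 2*24 = 48)
156*(w + (-2 - 1*52)) = 156*(48 + (-2 - 1*52)) = 156*(48 + (-2 - 52)) = 156*(48 - 54) = 156*(-6) = -936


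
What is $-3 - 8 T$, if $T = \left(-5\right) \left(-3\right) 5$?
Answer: $-603$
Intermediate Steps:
$T = 75$ ($T = 15 \cdot 5 = 75$)
$-3 - 8 T = -3 - 600 = -603$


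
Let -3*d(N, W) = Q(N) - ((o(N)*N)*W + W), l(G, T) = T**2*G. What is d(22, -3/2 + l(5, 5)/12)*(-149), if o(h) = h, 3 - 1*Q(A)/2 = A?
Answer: -7800299/36 ≈ -2.1668e+5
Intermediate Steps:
Q(A) = 6 - 2*A
l(G, T) = G*T**2
d(N, W) = -2 + W/3 + 2*N/3 + W*N**2/3 (d(N, W) = -((6 - 2*N) - ((N*N)*W + W))/3 = -((6 - 2*N) - (N**2*W + W))/3 = -((6 - 2*N) - (W*N**2 + W))/3 = -((6 - 2*N) - (W + W*N**2))/3 = -((6 - 2*N) + (-W - W*N**2))/3 = -(6 - W - 2*N - W*N**2)/3 = -2 + W/3 + 2*N/3 + W*N**2/3)
d(22, -3/2 + l(5, 5)/12)*(-149) = (-2 + (-3/2 + (5*5**2)/12)/3 + (2/3)*22 + (1/3)*(-3/2 + (5*5**2)/12)*22**2)*(-149) = (-2 + (-3*1/2 + (5*25)*(1/12))/3 + 44/3 + (1/3)*(-3*1/2 + (5*25)*(1/12))*484)*(-149) = (-2 + (-3/2 + 125*(1/12))/3 + 44/3 + (1/3)*(-3/2 + 125*(1/12))*484)*(-149) = (-2 + (-3/2 + 125/12)/3 + 44/3 + (1/3)*(-3/2 + 125/12)*484)*(-149) = (-2 + (1/3)*(107/12) + 44/3 + (1/3)*(107/12)*484)*(-149) = (-2 + 107/36 + 44/3 + 12947/9)*(-149) = (52351/36)*(-149) = -7800299/36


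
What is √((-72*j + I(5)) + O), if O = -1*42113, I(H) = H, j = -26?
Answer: 2*I*√10059 ≈ 200.59*I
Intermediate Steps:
O = -42113
√((-72*j + I(5)) + O) = √((-72*(-26) + 5) - 42113) = √((1872 + 5) - 42113) = √(1877 - 42113) = √(-40236) = 2*I*√10059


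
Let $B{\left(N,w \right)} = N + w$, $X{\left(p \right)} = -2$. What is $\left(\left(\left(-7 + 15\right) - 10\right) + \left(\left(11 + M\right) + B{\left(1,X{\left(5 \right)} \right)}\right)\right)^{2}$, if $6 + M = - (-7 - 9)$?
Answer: $324$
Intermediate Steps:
$M = 10$ ($M = -6 - \left(-7 - 9\right) = -6 - -16 = -6 + 16 = 10$)
$\left(\left(\left(-7 + 15\right) - 10\right) + \left(\left(11 + M\right) + B{\left(1,X{\left(5 \right)} \right)}\right)\right)^{2} = \left(\left(\left(-7 + 15\right) - 10\right) + \left(\left(11 + 10\right) + \left(1 - 2\right)\right)\right)^{2} = \left(\left(8 - 10\right) + \left(21 - 1\right)\right)^{2} = \left(-2 + 20\right)^{2} = 18^{2} = 324$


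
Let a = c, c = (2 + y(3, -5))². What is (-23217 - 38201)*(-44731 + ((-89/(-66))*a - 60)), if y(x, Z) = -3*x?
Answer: 90648208105/33 ≈ 2.7469e+9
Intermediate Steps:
c = 49 (c = (2 - 3*3)² = (2 - 9)² = (-7)² = 49)
a = 49
(-23217 - 38201)*(-44731 + ((-89/(-66))*a - 60)) = (-23217 - 38201)*(-44731 + (-89/(-66)*49 - 60)) = -61418*(-44731 + (-89*(-1/66)*49 - 60)) = -61418*(-44731 + ((89/66)*49 - 60)) = -61418*(-44731 + (4361/66 - 60)) = -61418*(-44731 + 401/66) = -61418*(-2951845/66) = 90648208105/33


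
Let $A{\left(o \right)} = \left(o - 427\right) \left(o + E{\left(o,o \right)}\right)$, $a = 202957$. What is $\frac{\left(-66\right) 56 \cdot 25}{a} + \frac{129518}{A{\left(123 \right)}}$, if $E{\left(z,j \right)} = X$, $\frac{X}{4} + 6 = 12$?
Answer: $- \frac{15207877963}{4534871208} \approx -3.3535$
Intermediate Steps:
$X = 24$ ($X = -24 + 4 \cdot 12 = -24 + 48 = 24$)
$E{\left(z,j \right)} = 24$
$A{\left(o \right)} = \left(-427 + o\right) \left(24 + o\right)$ ($A{\left(o \right)} = \left(o - 427\right) \left(o + 24\right) = \left(-427 + o\right) \left(24 + o\right)$)
$\frac{\left(-66\right) 56 \cdot 25}{a} + \frac{129518}{A{\left(123 \right)}} = \frac{\left(-66\right) 56 \cdot 25}{202957} + \frac{129518}{-10248 + 123^{2} - 49569} = \left(-3696\right) 25 \cdot \frac{1}{202957} + \frac{129518}{-10248 + 15129 - 49569} = \left(-92400\right) \frac{1}{202957} + \frac{129518}{-44688} = - \frac{92400}{202957} + 129518 \left(- \frac{1}{44688}\right) = - \frac{92400}{202957} - \frac{64759}{22344} = - \frac{15207877963}{4534871208}$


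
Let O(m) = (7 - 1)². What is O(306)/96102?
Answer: 2/5339 ≈ 0.00037460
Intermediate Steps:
O(m) = 36 (O(m) = 6² = 36)
O(306)/96102 = 36/96102 = 36*(1/96102) = 2/5339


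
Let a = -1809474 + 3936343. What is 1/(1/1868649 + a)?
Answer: 1868649/3974371629982 ≈ 4.7017e-7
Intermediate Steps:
a = 2126869
1/(1/1868649 + a) = 1/(1/1868649 + 2126869) = 1/(3974371629982/1868649) = 1868649/3974371629982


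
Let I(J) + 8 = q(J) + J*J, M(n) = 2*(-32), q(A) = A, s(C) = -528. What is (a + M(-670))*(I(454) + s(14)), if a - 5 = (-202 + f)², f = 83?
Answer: 2905491468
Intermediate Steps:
a = 14166 (a = 5 + (-202 + 83)² = 5 + (-119)² = 5 + 14161 = 14166)
M(n) = -64
I(J) = -8 + J + J² (I(J) = -8 + (J + J*J) = -8 + (J + J²) = -8 + J + J²)
(a + M(-670))*(I(454) + s(14)) = (14166 - 64)*((-8 + 454 + 454²) - 528) = 14102*((-8 + 454 + 206116) - 528) = 14102*(206562 - 528) = 14102*206034 = 2905491468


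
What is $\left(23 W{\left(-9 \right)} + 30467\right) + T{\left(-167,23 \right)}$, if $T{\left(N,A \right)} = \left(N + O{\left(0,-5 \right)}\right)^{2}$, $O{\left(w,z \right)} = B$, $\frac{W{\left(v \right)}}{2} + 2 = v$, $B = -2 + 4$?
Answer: $57186$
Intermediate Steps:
$B = 2$
$W{\left(v \right)} = -4 + 2 v$
$O{\left(w,z \right)} = 2$
$T{\left(N,A \right)} = \left(2 + N\right)^{2}$ ($T{\left(N,A \right)} = \left(N + 2\right)^{2} = \left(2 + N\right)^{2}$)
$\left(23 W{\left(-9 \right)} + 30467\right) + T{\left(-167,23 \right)} = \left(23 \left(-4 + 2 \left(-9\right)\right) + 30467\right) + \left(2 - 167\right)^{2} = \left(23 \left(-4 - 18\right) + 30467\right) + \left(-165\right)^{2} = \left(23 \left(-22\right) + 30467\right) + 27225 = \left(-506 + 30467\right) + 27225 = 29961 + 27225 = 57186$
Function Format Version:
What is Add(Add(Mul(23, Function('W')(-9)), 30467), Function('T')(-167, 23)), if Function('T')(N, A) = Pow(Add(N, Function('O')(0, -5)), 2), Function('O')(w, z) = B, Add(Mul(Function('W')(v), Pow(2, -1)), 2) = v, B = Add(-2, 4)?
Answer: 57186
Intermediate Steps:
B = 2
Function('W')(v) = Add(-4, Mul(2, v))
Function('O')(w, z) = 2
Function('T')(N, A) = Pow(Add(2, N), 2) (Function('T')(N, A) = Pow(Add(N, 2), 2) = Pow(Add(2, N), 2))
Add(Add(Mul(23, Function('W')(-9)), 30467), Function('T')(-167, 23)) = Add(Add(Mul(23, Add(-4, Mul(2, -9))), 30467), Pow(Add(2, -167), 2)) = Add(Add(Mul(23, Add(-4, -18)), 30467), Pow(-165, 2)) = Add(Add(Mul(23, -22), 30467), 27225) = Add(Add(-506, 30467), 27225) = Add(29961, 27225) = 57186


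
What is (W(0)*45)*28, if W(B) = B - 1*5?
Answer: -6300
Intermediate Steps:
W(B) = -5 + B (W(B) = B - 5 = -5 + B)
(W(0)*45)*28 = ((-5 + 0)*45)*28 = -5*45*28 = -225*28 = -6300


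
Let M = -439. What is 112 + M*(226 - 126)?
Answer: -43788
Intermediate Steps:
112 + M*(226 - 126) = 112 - 439*(226 - 126) = 112 - 439*100 = 112 - 43900 = -43788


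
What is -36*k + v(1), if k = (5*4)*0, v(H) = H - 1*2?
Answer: -1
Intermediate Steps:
v(H) = -2 + H (v(H) = H - 2 = -2 + H)
k = 0 (k = 20*0 = 0)
-36*k + v(1) = -36*0 + (-2 + 1) = 0 - 1 = -1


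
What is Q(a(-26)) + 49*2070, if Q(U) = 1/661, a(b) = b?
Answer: 67045231/661 ≈ 1.0143e+5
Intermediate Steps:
Q(U) = 1/661
Q(a(-26)) + 49*2070 = 1/661 + 49*2070 = 1/661 + 101430 = 67045231/661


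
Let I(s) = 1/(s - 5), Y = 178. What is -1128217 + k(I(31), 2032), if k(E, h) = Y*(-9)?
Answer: -1129819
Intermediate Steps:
I(s) = 1/(-5 + s)
k(E, h) = -1602 (k(E, h) = 178*(-9) = -1602)
-1128217 + k(I(31), 2032) = -1128217 - 1602 = -1129819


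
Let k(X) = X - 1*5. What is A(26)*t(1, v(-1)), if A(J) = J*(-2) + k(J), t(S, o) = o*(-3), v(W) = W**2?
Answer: 93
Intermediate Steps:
k(X) = -5 + X (k(X) = X - 5 = -5 + X)
t(S, o) = -3*o
A(J) = -5 - J (A(J) = J*(-2) + (-5 + J) = -2*J + (-5 + J) = -5 - J)
A(26)*t(1, v(-1)) = (-5 - 1*26)*(-3*(-1)**2) = (-5 - 26)*(-3*1) = -31*(-3) = 93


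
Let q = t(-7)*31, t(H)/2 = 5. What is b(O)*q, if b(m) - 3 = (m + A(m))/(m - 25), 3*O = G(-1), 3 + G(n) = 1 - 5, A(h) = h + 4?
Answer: 38440/41 ≈ 937.56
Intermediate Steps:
A(h) = 4 + h
t(H) = 10 (t(H) = 2*5 = 10)
G(n) = -7 (G(n) = -3 + (1 - 5) = -3 - 4 = -7)
O = -7/3 (O = (1/3)*(-7) = -7/3 ≈ -2.3333)
b(m) = 3 + (4 + 2*m)/(-25 + m) (b(m) = 3 + (m + (4 + m))/(m - 25) = 3 + (4 + 2*m)/(-25 + m))
q = 310 (q = 10*31 = 310)
b(O)*q = ((-71 + 5*(-7/3))/(-25 - 7/3))*310 = ((-71 - 35/3)/(-82/3))*310 = -3/82*(-248/3)*310 = (124/41)*310 = 38440/41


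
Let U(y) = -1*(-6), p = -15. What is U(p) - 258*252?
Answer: -65010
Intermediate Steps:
U(y) = 6
U(p) - 258*252 = 6 - 258*252 = 6 - 65016 = -65010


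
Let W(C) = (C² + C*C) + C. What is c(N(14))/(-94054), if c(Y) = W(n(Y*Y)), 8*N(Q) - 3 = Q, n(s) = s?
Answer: -92769/192622592 ≈ -0.00048161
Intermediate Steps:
N(Q) = 3/8 + Q/8
W(C) = C + 2*C² (W(C) = (C² + C²) + C = 2*C² + C = C + 2*C²)
c(Y) = Y²*(1 + 2*Y²) (c(Y) = (Y*Y)*(1 + 2*(Y*Y)) = Y²*(1 + 2*Y²))
c(N(14))/(-94054) = ((3/8 + (⅛)*14)² + 2*(3/8 + (⅛)*14)⁴)/(-94054) = ((3/8 + 7/4)² + 2*(3/8 + 7/4)⁴)*(-1/94054) = ((17/8)² + 2*(17/8)⁴)*(-1/94054) = (289/64 + 2*(83521/4096))*(-1/94054) = (289/64 + 83521/2048)*(-1/94054) = (92769/2048)*(-1/94054) = -92769/192622592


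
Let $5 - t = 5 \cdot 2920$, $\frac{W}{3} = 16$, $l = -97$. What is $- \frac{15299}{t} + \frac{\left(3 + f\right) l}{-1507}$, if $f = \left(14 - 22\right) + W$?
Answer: $\frac{83931338}{21994665} \approx 3.816$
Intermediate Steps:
$W = 48$ ($W = 3 \cdot 16 = 48$)
$t = -14595$ ($t = 5 - 5 \cdot 2920 = 5 - 14600 = -14595$)
$f = 40$ ($f = \left(14 - 22\right) + 48 = -8 + 48 = 40$)
$- \frac{15299}{t} + \frac{\left(3 + f\right) l}{-1507} = - \frac{15299}{-14595} + \frac{\left(3 + 40\right) \left(-97\right)}{-1507} = \left(-15299\right) \left(- \frac{1}{14595}\right) + 43 \left(-97\right) \left(- \frac{1}{1507}\right) = \frac{15299}{14595} - - \frac{4171}{1507} = \frac{15299}{14595} + \frac{4171}{1507} = \frac{83931338}{21994665}$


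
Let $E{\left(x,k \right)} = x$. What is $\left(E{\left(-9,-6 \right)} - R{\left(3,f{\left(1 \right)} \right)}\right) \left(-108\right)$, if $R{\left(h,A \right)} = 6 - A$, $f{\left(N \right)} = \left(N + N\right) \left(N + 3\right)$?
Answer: $756$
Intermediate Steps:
$f{\left(N \right)} = 2 N \left(3 + N\right)$
$\left(E{\left(-9,-6 \right)} - R{\left(3,f{\left(1 \right)} \right)}\right) \left(-108\right) = \left(-9 - \left(6 - 2 \cdot 1 \left(3 + 1\right)\right)\right) \left(-108\right) = \left(-9 - \left(6 - 2 \cdot 1 \cdot 4\right)\right) \left(-108\right) = \left(-9 - \left(6 - 8\right)\right) \left(-108\right) = \left(-9 - -2\right) \left(-108\right) = \left(-9 + 2\right) \left(-108\right) = \left(-7\right) \left(-108\right) = 756$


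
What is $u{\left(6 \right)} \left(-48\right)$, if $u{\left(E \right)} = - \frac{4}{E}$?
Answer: $32$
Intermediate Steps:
$u{\left(6 \right)} \left(-48\right) = - \frac{4}{6} \left(-48\right) = \left(-4\right) \frac{1}{6} \left(-48\right) = \left(- \frac{2}{3}\right) \left(-48\right) = 32$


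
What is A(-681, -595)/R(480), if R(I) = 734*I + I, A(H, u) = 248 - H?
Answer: 929/352800 ≈ 0.0026332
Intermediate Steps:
R(I) = 735*I
A(-681, -595)/R(480) = (248 - 1*(-681))/((735*480)) = (248 + 681)/352800 = 929*(1/352800) = 929/352800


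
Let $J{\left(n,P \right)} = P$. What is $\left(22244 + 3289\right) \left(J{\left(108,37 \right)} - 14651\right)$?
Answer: $-373139262$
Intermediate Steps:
$\left(22244 + 3289\right) \left(J{\left(108,37 \right)} - 14651\right) = \left(22244 + 3289\right) \left(37 - 14651\right) = 25533 \left(37 - 14651\right) = 25533 \left(-14614\right) = -373139262$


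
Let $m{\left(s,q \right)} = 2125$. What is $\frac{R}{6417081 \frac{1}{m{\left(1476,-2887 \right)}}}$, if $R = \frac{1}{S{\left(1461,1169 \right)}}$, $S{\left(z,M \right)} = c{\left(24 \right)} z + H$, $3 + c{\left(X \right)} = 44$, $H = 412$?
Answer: $\frac{2125}{387033406353} \approx 5.4905 \cdot 10^{-9}$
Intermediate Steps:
$c{\left(X \right)} = 41$ ($c{\left(X \right)} = -3 + 44 = 41$)
$S{\left(z,M \right)} = 412 + 41 z$ ($S{\left(z,M \right)} = 41 z + 412 = 412 + 41 z$)
$R = \frac{1}{60313}$ ($R = \frac{1}{412 + 41 \cdot 1461} = \frac{1}{412 + 59901} = \frac{1}{60313} \approx 1.658 \cdot 10^{-5}$)
$\frac{R}{6417081 \frac{1}{m{\left(1476,-2887 \right)}}} = \frac{1}{60313 \cdot \frac{6417081}{2125}} = \frac{1}{60313} \cdot \frac{2125}{6417081} = \frac{2125}{387033406353}$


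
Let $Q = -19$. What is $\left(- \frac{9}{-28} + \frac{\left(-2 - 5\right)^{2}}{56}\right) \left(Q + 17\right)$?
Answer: $- \frac{67}{28} \approx -2.3929$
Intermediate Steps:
$\left(- \frac{9}{-28} + \frac{\left(-2 - 5\right)^{2}}{56}\right) \left(Q + 17\right) = \left(- \frac{9}{-28} + \frac{\left(-2 - 5\right)^{2}}{56}\right) \left(-19 + 17\right) = \left(\left(-9\right) \left(- \frac{1}{28}\right) + \left(-7\right)^{2} \cdot \frac{1}{56}\right) \left(-2\right) = \left(\frac{9}{28} + 49 \cdot \frac{1}{56}\right) \left(-2\right) = \left(\frac{9}{28} + \frac{7}{8}\right) \left(-2\right) = \frac{67}{56} \left(-2\right) = - \frac{67}{28}$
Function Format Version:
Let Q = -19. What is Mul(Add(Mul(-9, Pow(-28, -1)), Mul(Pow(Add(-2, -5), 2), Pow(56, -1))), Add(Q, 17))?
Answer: Rational(-67, 28) ≈ -2.3929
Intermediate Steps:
Mul(Add(Mul(-9, Pow(-28, -1)), Mul(Pow(Add(-2, -5), 2), Pow(56, -1))), Add(Q, 17)) = Mul(Add(Mul(-9, Pow(-28, -1)), Mul(Pow(Add(-2, -5), 2), Pow(56, -1))), Add(-19, 17)) = Mul(Add(Mul(-9, Rational(-1, 28)), Mul(Pow(-7, 2), Rational(1, 56))), -2) = Mul(Add(Rational(9, 28), Mul(49, Rational(1, 56))), -2) = Mul(Add(Rational(9, 28), Rational(7, 8)), -2) = Mul(Rational(67, 56), -2) = Rational(-67, 28)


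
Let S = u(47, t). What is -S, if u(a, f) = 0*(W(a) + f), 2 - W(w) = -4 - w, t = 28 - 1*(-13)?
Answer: 0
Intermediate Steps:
t = 41 (t = 28 + 13 = 41)
W(w) = 6 + w (W(w) = 2 - (-4 - w) = 2 + (4 + w) = 6 + w)
u(a, f) = 0 (u(a, f) = 0*((6 + a) + f) = 0*(6 + a + f) = 0)
S = 0
-S = -1*0 = 0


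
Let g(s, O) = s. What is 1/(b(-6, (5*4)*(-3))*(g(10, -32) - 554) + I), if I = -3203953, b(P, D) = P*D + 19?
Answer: -1/3410129 ≈ -2.9324e-7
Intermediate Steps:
b(P, D) = 19 + D*P (b(P, D) = D*P + 19 = 19 + D*P)
1/(b(-6, (5*4)*(-3))*(g(10, -32) - 554) + I) = 1/((19 + ((5*4)*(-3))*(-6))*(10 - 554) - 3203953) = 1/((19 + (20*(-3))*(-6))*(-544) - 3203953) = 1/((19 - 60*(-6))*(-544) - 3203953) = 1/((19 + 360)*(-544) - 3203953) = 1/(379*(-544) - 3203953) = 1/(-206176 - 3203953) = 1/(-3410129) = -1/3410129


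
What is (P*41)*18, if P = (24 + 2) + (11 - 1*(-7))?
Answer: 32472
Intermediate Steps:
P = 44 (P = 26 + (11 + 7) = 26 + 18 = 44)
(P*41)*18 = (44*41)*18 = 1804*18 = 32472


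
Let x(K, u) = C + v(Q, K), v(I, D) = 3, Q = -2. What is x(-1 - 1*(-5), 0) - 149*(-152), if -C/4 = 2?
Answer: 22643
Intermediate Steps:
C = -8 (C = -4*2 = -8)
x(K, u) = -5 (x(K, u) = -8 + 3 = -5)
x(-1 - 1*(-5), 0) - 149*(-152) = -5 - 149*(-152) = -5 + 22648 = 22643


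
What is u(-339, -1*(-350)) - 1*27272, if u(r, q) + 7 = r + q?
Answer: -27268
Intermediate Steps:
u(r, q) = -7 + q + r (u(r, q) = -7 + (r + q) = -7 + (q + r) = -7 + q + r)
u(-339, -1*(-350)) - 1*27272 = (-7 - 1*(-350) - 339) - 1*27272 = (-7 + 350 - 339) - 27272 = 4 - 27272 = -27268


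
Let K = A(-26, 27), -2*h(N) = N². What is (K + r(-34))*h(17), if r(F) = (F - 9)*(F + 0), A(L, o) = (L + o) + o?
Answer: -215305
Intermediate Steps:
h(N) = -N²/2
A(L, o) = L + 2*o
K = 28 (K = -26 + 2*27 = -26 + 54 = 28)
r(F) = F*(-9 + F) (r(F) = (-9 + F)*F = F*(-9 + F))
(K + r(-34))*h(17) = (28 - 34*(-9 - 34))*(-½*17²) = (28 - 34*(-43))*(-½*289) = (28 + 1462)*(-289/2) = 1490*(-289/2) = -215305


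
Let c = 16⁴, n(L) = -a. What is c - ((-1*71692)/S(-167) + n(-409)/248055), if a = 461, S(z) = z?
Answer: 2697057442087/41425185 ≈ 65107.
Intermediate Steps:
n(L) = -461 (n(L) = -1*461 = -461)
c = 65536
c - ((-1*71692)/S(-167) + n(-409)/248055) = 65536 - (-1*71692/(-167) - 461/248055) = 65536 - (-71692*(-1/167) - 461*1/248055) = 65536 - (71692/167 - 461/248055) = 65536 - 1*17783482073/41425185 = 65536 - 17783482073/41425185 = 2697057442087/41425185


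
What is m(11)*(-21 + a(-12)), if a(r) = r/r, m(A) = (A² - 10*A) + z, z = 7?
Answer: -360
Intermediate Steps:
m(A) = 7 + A² - 10*A (m(A) = (A² - 10*A) + 7 = 7 + A² - 10*A)
a(r) = 1
m(11)*(-21 + a(-12)) = (7 + 11² - 10*11)*(-21 + 1) = (7 + 121 - 110)*(-20) = 18*(-20) = -360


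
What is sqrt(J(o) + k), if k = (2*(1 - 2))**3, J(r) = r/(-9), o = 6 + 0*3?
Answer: I*sqrt(78)/3 ≈ 2.9439*I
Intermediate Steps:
o = 6 (o = 6 + 0 = 6)
J(r) = -r/9 (J(r) = r*(-1/9) = -r/9)
k = -8 (k = (2*(-1))**3 = (-2)**3 = -8)
sqrt(J(o) + k) = sqrt(-1/9*6 - 8) = sqrt(-2/3 - 8) = sqrt(-26/3) = I*sqrt(78)/3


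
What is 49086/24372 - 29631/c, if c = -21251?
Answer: 98071851/28773854 ≈ 3.4084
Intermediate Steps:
49086/24372 - 29631/c = 49086/24372 - 29631/(-21251) = 49086*(1/24372) - 29631*(-1/21251) = 2727/1354 + 29631/21251 = 98071851/28773854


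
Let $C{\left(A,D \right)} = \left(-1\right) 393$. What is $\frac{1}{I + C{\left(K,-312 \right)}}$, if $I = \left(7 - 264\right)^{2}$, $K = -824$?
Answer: $\frac{1}{65656} \approx 1.5231 \cdot 10^{-5}$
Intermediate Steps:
$C{\left(A,D \right)} = -393$
$I = 66049$ ($I = \left(-257\right)^{2} = 66049$)
$\frac{1}{I + C{\left(K,-312 \right)}} = \frac{1}{66049 - 393} = \frac{1}{65656}$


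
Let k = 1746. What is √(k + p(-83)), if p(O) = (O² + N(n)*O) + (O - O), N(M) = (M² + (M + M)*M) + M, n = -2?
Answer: √7805 ≈ 88.346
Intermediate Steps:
N(M) = M + 3*M² (N(M) = (M² + (2*M)*M) + M = (M² + 2*M²) + M = 3*M² + M = M + 3*M²)
p(O) = O² + 10*O (p(O) = (O² + (-2*(1 + 3*(-2)))*O) + (O - O) = (O² + (-2*(1 - 6))*O) + 0 = (O² + (-2*(-5))*O) + 0 = (O² + 10*O) + 0 = O² + 10*O)
√(k + p(-83)) = √(1746 - 83*(10 - 83)) = √(1746 - 83*(-73)) = √(1746 + 6059) = √7805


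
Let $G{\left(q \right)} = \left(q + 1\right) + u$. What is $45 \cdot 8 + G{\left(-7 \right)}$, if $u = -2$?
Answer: $352$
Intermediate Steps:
$G{\left(q \right)} = -1 + q$ ($G{\left(q \right)} = \left(q + 1\right) - 2 = \left(1 + q\right) - 2 = -1 + q$)
$45 \cdot 8 + G{\left(-7 \right)} = 45 \cdot 8 - 8 = 360 - 8 = 352$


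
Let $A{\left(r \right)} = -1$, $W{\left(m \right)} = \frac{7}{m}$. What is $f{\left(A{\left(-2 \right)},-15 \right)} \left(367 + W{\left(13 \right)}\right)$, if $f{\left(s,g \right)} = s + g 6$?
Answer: $-33446$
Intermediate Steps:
$f{\left(s,g \right)} = s + 6 g$
$f{\left(A{\left(-2 \right)},-15 \right)} \left(367 + W{\left(13 \right)}\right) = \left(-1 + 6 \left(-15\right)\right) \left(367 + \frac{7}{13}\right) = \left(-1 - 90\right) \left(367 + 7 \cdot \frac{1}{13}\right) = - 91 \left(367 + \frac{7}{13}\right) = \left(-91\right) \frac{4778}{13} = -33446$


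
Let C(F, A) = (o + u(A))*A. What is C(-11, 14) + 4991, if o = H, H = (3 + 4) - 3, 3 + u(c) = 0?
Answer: 5005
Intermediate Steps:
u(c) = -3 (u(c) = -3 + 0 = -3)
H = 4 (H = 7 - 3 = 4)
o = 4
C(F, A) = A (C(F, A) = (4 - 3)*A = 1*A = A)
C(-11, 14) + 4991 = 14 + 4991 = 5005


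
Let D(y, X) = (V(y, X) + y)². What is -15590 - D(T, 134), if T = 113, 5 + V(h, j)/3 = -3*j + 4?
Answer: -1216806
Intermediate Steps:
V(h, j) = -3 - 9*j (V(h, j) = -15 + 3*(-3*j + 4) = -15 + 3*(4 - 3*j) = -15 + (12 - 9*j) = -3 - 9*j)
D(y, X) = (-3 + y - 9*X)² (D(y, X) = ((-3 - 9*X) + y)² = (-3 + y - 9*X)²)
-15590 - D(T, 134) = -15590 - (3 - 1*113 + 9*134)² = -15590 - (3 - 113 + 1206)² = -15590 - 1*1096² = -15590 - 1*1201216 = -15590 - 1201216 = -1216806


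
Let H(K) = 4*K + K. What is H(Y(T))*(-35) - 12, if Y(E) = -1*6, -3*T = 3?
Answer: 1038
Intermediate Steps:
T = -1 (T = -⅓*3 = -1)
Y(E) = -6
H(K) = 5*K
H(Y(T))*(-35) - 12 = (5*(-6))*(-35) - 12 = -30*(-35) - 12 = 1050 - 12 = 1038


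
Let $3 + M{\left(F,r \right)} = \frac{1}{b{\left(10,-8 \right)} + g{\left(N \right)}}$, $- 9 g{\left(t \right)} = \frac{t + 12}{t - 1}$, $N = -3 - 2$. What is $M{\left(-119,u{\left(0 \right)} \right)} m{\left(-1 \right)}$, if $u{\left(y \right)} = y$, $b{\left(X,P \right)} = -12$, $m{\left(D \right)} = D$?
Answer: $\frac{1977}{641} \approx 3.0842$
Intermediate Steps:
$N = -5$
$g{\left(t \right)} = - \frac{12 + t}{9 \left(-1 + t\right)}$ ($g{\left(t \right)} = - \frac{\left(t + 12\right) \frac{1}{t - 1}}{9} = - \frac{\left(12 + t\right) \frac{1}{-1 + t}}{9} = - \frac{\frac{1}{-1 + t} \left(12 + t\right)}{9} = - \frac{12 + t}{9 \left(-1 + t\right)}$)
$M{\left(F,r \right)} = - \frac{1977}{641}$ ($M{\left(F,r \right)} = -3 + \frac{1}{-12 + \frac{-12 - -5}{9 \left(-1 - 5\right)}} = -3 + \frac{1}{-12 + \frac{-12 + 5}{9 \left(-6\right)}} = -3 + \frac{1}{-12 + \frac{1}{9} \left(- \frac{1}{6}\right) \left(-7\right)} = -3 + \frac{1}{-12 + \frac{7}{54}} = -3 + \frac{1}{- \frac{641}{54}} = -3 - \frac{54}{641} = - \frac{1977}{641}$)
$M{\left(-119,u{\left(0 \right)} \right)} m{\left(-1 \right)} = \left(- \frac{1977}{641}\right) \left(-1\right) = \frac{1977}{641}$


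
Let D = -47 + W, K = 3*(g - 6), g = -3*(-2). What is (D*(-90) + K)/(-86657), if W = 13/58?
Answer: -122085/2513053 ≈ -0.048580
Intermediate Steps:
W = 13/58 (W = 13*(1/58) = 13/58 ≈ 0.22414)
g = 6
K = 0 (K = 3*(6 - 6) = 3*0 = 0)
D = -2713/58 (D = -47 + 13/58 = -2713/58 ≈ -46.776)
(D*(-90) + K)/(-86657) = (-2713/58*(-90) + 0)/(-86657) = (122085/29 + 0)*(-1/86657) = (122085/29)*(-1/86657) = -122085/2513053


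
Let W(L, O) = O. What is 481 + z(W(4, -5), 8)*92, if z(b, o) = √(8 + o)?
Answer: 849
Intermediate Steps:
481 + z(W(4, -5), 8)*92 = 481 + √(8 + 8)*92 = 481 + √16*92 = 481 + 4*92 = 481 + 368 = 849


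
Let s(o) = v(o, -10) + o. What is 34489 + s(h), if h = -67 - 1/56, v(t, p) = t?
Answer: 961939/28 ≈ 34355.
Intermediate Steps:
h = -3753/56 (h = -67 - 1*1/56 = -67 - 1/56 = -3753/56 ≈ -67.018)
s(o) = 2*o (s(o) = o + o = 2*o)
34489 + s(h) = 34489 + 2*(-3753/56) = 34489 - 3753/28 = 961939/28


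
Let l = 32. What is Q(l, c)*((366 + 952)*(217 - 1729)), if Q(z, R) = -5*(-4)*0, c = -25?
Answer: 0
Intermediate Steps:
Q(z, R) = 0 (Q(z, R) = 20*0 = 0)
Q(l, c)*((366 + 952)*(217 - 1729)) = 0*((366 + 952)*(217 - 1729)) = 0*(1318*(-1512)) = 0*(-1992816) = 0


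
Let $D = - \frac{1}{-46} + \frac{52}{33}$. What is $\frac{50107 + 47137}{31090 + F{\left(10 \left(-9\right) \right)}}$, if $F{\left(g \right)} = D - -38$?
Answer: $\frac{147616392}{47254729} \approx 3.1238$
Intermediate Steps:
$D = \frac{2425}{1518}$ ($D = \left(-1\right) \left(- \frac{1}{46}\right) + 52 \cdot \frac{1}{33} = \frac{1}{46} + \frac{52}{33} = \frac{2425}{1518} \approx 1.5975$)
$F{\left(g \right)} = \frac{60109}{1518}$ ($F{\left(g \right)} = \frac{2425}{1518} - -38 = \frac{2425}{1518} + 38 = \frac{60109}{1518}$)
$\frac{50107 + 47137}{31090 + F{\left(10 \left(-9\right) \right)}} = \frac{50107 + 47137}{31090 + \frac{60109}{1518}} = \frac{97244}{\frac{47254729}{1518}} = 97244 \cdot \frac{1518}{47254729} = \frac{147616392}{47254729}$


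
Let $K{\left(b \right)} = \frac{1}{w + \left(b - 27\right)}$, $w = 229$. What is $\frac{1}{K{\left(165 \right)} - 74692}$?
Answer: $- \frac{367}{27411963} \approx -1.3388 \cdot 10^{-5}$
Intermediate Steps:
$K{\left(b \right)} = \frac{1}{202 + b}$ ($K{\left(b \right)} = \frac{1}{229 + \left(b - 27\right)} = \frac{1}{229 + \left(-27 + b\right)} = \frac{1}{202 + b}$)
$\frac{1}{K{\left(165 \right)} - 74692} = \frac{1}{\frac{1}{202 + 165} - 74692} = \frac{1}{\frac{1}{367} - 74692} = \frac{1}{- \frac{27411963}{367}} = - \frac{367}{27411963}$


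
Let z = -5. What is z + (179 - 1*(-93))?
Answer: 267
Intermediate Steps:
z + (179 - 1*(-93)) = -5 + (179 - 1*(-93)) = -5 + (179 + 93) = -5 + 272 = 267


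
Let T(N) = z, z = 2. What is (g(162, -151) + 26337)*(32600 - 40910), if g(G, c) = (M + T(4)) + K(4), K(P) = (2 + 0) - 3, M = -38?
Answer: -218553000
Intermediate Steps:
T(N) = 2
K(P) = -1 (K(P) = 2 - 3 = -1)
g(G, c) = -37 (g(G, c) = (-38 + 2) - 1 = -36 - 1 = -37)
(g(162, -151) + 26337)*(32600 - 40910) = (-37 + 26337)*(32600 - 40910) = 26300*(-8310) = -218553000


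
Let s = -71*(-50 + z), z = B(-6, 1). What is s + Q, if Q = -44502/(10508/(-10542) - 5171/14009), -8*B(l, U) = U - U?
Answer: 3644143394228/100859627 ≈ 36131.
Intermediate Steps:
B(l, U) = 0 (B(l, U) = -(U - U)/8 = -⅛*0 = 0)
z = 0
Q = 3286091718378/100859627 (Q = -44502/(10508*(-1/10542) - 5171*1/14009) = -44502/(-5254/5271 - 5171/14009) = -44502/(-100859627/73841439) = -44502*(-73841439/100859627) = 3286091718378/100859627 ≈ 32581.)
s = 3550 (s = -71*(-50 + 0) = -71*(-50) = 3550)
s + Q = 3550 + 3286091718378/100859627 = 3644143394228/100859627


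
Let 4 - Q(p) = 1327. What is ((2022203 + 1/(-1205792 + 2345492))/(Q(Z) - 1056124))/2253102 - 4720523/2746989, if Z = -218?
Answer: -1424222471645927566730921/828789846127313576977800 ≈ -1.7184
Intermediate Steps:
Q(p) = -1323 (Q(p) = 4 - 1*1327 = 4 - 1327 = -1323)
((2022203 + 1/(-1205792 + 2345492))/(Q(Z) - 1056124))/2253102 - 4720523/2746989 = ((2022203 + 1/(-1205792 + 2345492))/(-1323 - 1056124))/2253102 - 4720523/2746989 = ((2022203 + 1/1139700)/(-1057447))*(1/2253102) - 4720523*1/2746989 = ((2022203 + 1/1139700)*(-1/1057447))*(1/2253102) - 4720523/2746989 = ((2304704759101/1139700)*(-1/1057447))*(1/2253102) - 4720523/2746989 = -2304704759101/1205172345900*1/2253102 - 4720523/2746989 = -2304704759101/2715376222891981800 - 4720523/2746989 = -1424222471645927566730921/828789846127313576977800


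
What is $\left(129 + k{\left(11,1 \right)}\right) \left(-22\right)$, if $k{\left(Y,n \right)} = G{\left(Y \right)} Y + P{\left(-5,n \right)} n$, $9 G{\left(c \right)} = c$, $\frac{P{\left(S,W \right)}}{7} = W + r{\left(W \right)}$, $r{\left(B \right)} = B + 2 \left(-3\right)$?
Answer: $- \frac{22660}{9} \approx -2517.8$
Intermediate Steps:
$r{\left(B \right)} = -6 + B$ ($r{\left(B \right)} = B - 6 = -6 + B$)
$P{\left(S,W \right)} = -42 + 14 W$ ($P{\left(S,W \right)} = 7 \left(W + \left(-6 + W\right)\right) = 7 \left(-6 + 2 W\right) = -42 + 14 W$)
$G{\left(c \right)} = \frac{c}{9}$
$k{\left(Y,n \right)} = \frac{Y^{2}}{9} + n \left(-42 + 14 n\right)$ ($k{\left(Y,n \right)} = \frac{Y}{9} Y + \left(-42 + 14 n\right) n = \frac{Y^{2}}{9} + n \left(-42 + 14 n\right)$)
$\left(129 + k{\left(11,1 \right)}\right) \left(-22\right) = \left(129 + \left(\frac{11^{2}}{9} + 14 \cdot 1 \left(-3 + 1\right)\right)\right) \left(-22\right) = \left(129 + \left(\frac{1}{9} \cdot 121 + 14 \cdot 1 \left(-2\right)\right)\right) \left(-22\right) = \left(129 + \left(\frac{121}{9} - 28\right)\right) \left(-22\right) = \left(129 - \frac{131}{9}\right) \left(-22\right) = \frac{1030}{9} \left(-22\right) = - \frac{22660}{9}$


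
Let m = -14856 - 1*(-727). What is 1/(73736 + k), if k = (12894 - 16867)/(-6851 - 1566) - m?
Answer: 8417/739563678 ≈ 1.1381e-5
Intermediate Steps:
m = -14129 (m = -14856 + 727 = -14129)
k = 118927766/8417 (k = (12894 - 16867)/(-6851 - 1566) - 1*(-14129) = -3973/(-8417) + 14129 = -3973*(-1/8417) + 14129 = 3973/8417 + 14129 = 118927766/8417 ≈ 14129.)
1/(73736 + k) = 1/(73736 + 118927766/8417) = 1/(739563678/8417) = 8417/739563678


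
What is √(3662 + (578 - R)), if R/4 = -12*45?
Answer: 80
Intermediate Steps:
R = -2160 (R = 4*(-12*45) = 4*(-540) = -2160)
√(3662 + (578 - R)) = √(3662 + (578 - 1*(-2160))) = √(3662 + (578 + 2160)) = √(3662 + 2738) = √6400 = 80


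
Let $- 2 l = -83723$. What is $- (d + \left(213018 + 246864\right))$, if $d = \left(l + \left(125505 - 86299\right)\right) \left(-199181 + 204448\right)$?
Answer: $- \frac{854884809}{2} \approx -4.2744 \cdot 10^{8}$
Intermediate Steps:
$l = \frac{83723}{2}$ ($l = \left(- \frac{1}{2}\right) \left(-83723\right) = \frac{83723}{2} \approx 41862.0$)
$d = \frac{853965045}{2}$ ($d = \left(\frac{83723}{2} + \left(125505 - 86299\right)\right) \left(-199181 + 204448\right) = \left(\frac{83723}{2} + \left(125505 - 86299\right)\right) 5267 = \left(\frac{83723}{2} + 39206\right) 5267 = \frac{162135}{2} \cdot 5267 = \frac{853965045}{2} \approx 4.2698 \cdot 10^{8}$)
$- (d + \left(213018 + 246864\right)) = - (\frac{853965045}{2} + \left(213018 + 246864\right)) = - (\frac{853965045}{2} + 459882) = \left(-1\right) \frac{854884809}{2} = - \frac{854884809}{2}$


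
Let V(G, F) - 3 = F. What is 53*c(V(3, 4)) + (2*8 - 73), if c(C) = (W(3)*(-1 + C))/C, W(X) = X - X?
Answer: -57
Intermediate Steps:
W(X) = 0
V(G, F) = 3 + F
c(C) = 0 (c(C) = (0*(-1 + C))/C = 0/C = 0)
53*c(V(3, 4)) + (2*8 - 73) = 53*0 + (2*8 - 73) = 0 + (16 - 73) = 0 - 57 = -57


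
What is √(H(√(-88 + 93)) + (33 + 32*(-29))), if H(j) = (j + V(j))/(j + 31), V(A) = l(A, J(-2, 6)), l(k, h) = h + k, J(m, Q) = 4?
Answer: √(-27741 - 893*√5)/√(31 + √5) ≈ 29.912*I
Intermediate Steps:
V(A) = 4 + A
H(j) = (4 + 2*j)/(31 + j) (H(j) = (j + (4 + j))/(j + 31) = (4 + 2*j)/(31 + j))
√(H(√(-88 + 93)) + (33 + 32*(-29))) = √(2*(2 + √(-88 + 93))/(31 + √(-88 + 93)) + (33 + 32*(-29))) = √(2*(2 + √5)/(31 + √5) + (33 - 928)) = √(2*(2 + √5)/(31 + √5) - 895) = √(-895 + 2*(2 + √5)/(31 + √5))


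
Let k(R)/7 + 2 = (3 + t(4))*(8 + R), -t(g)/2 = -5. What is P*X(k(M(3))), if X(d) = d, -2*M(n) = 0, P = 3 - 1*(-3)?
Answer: 4284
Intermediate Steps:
P = 6 (P = 3 + 3 = 6)
M(n) = 0 (M(n) = -1/2*0 = 0)
t(g) = 10 (t(g) = -2*(-5) = 10)
k(R) = 714 + 91*R (k(R) = -14 + 7*((3 + 10)*(8 + R)) = -14 + 7*(13*(8 + R)) = -14 + 7*(104 + 13*R) = -14 + (728 + 91*R) = 714 + 91*R)
P*X(k(M(3))) = 6*(714 + 91*0) = 6*(714 + 0) = 6*714 = 4284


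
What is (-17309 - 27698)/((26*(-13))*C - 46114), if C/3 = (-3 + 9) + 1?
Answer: 45007/53212 ≈ 0.84581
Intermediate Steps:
C = 21 (C = 3*((-3 + 9) + 1) = 3*(6 + 1) = 3*7 = 21)
(-17309 - 27698)/((26*(-13))*C - 46114) = (-17309 - 27698)/((26*(-13))*21 - 46114) = -45007/(-338*21 - 46114) = -45007/(-7098 - 46114) = -45007/(-53212) = -45007*(-1/53212) = 45007/53212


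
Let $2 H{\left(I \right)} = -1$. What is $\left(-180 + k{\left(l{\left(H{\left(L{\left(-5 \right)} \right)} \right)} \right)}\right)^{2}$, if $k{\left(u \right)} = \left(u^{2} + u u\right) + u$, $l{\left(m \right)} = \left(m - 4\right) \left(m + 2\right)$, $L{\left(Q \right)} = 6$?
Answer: $\frac{585225}{64} \approx 9144.1$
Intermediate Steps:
$H{\left(I \right)} = - \frac{1}{2}$ ($H{\left(I \right)} = \frac{1}{2} \left(-1\right) = - \frac{1}{2}$)
$l{\left(m \right)} = \left(-4 + m\right) \left(2 + m\right)$
$k{\left(u \right)} = u + 2 u^{2}$ ($k{\left(u \right)} = \left(u^{2} + u^{2}\right) + u = 2 u^{2} + u = u + 2 u^{2}$)
$\left(-180 + k{\left(l{\left(H{\left(L{\left(-5 \right)} \right)} \right)} \right)}\right)^{2} = \left(-180 + \left(-8 + \left(- \frac{1}{2}\right)^{2} - -1\right) \left(1 + 2 \left(-8 + \left(- \frac{1}{2}\right)^{2} - -1\right)\right)\right)^{2} = \left(-180 + \left(-8 + \frac{1}{4} + 1\right) \left(1 + 2 \left(-8 + \frac{1}{4} + 1\right)\right)\right)^{2} = \left(-180 - \frac{27 \left(1 + 2 \left(- \frac{27}{4}\right)\right)}{4}\right)^{2} = \left(-180 - \frac{27 \left(1 - \frac{27}{2}\right)}{4}\right)^{2} = \left(-180 - - \frac{675}{8}\right)^{2} = \left(-180 + \frac{675}{8}\right)^{2} = \left(- \frac{765}{8}\right)^{2} = \frac{585225}{64}$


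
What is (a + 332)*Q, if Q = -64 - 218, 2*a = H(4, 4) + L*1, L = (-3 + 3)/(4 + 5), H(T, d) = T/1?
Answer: -94188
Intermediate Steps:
H(T, d) = T (H(T, d) = T*1 = T)
L = 0 (L = 0/9 = 0*(⅑) = 0)
a = 2 (a = (4 + 0*1)/2 = (4 + 0)/2 = (½)*4 = 2)
Q = -282
(a + 332)*Q = (2 + 332)*(-282) = 334*(-282) = -94188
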